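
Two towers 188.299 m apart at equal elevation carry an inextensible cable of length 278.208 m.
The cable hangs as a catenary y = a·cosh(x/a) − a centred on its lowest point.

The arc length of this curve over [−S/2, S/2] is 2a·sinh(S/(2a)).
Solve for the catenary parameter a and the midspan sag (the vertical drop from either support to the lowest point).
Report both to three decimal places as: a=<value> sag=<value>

a=59.238 sag=91.954

seed: a₀ = √(S³/(24(L−S))) = √(188.299³/(24·89.909)) = 55.624333
iter 1: u=1.692596  f(a)=+1.379e+01  f'(a)=-4.259e+00  a ← 55.624333 − (+1.379e+01/-4.259e+00) = 58.863099
iter 2: u=1.599466  f(a)=+1.296e+00  f'(a)=-3.493e+00  a ← 58.863099 − (+1.296e+00/-3.493e+00) = 59.234291
iter 3: u=1.589443  f(a)=+1.408e-02  f'(a)=-3.417e+00  a ← 59.234291 − (+1.408e-02/-3.417e+00) = 59.238410
iter 4: u=1.589332  f(a)=+1.700e-06  f'(a)=-3.416e+00  a ← 59.238410 − (+1.700e-06/-3.416e+00) = 59.238411
iter 5: u=1.589332  f(a)=+5.684e-14  f'(a)=-3.416e+00  a ← 59.238411 − (+5.684e-14/-3.416e+00) = 59.238411
converged: |Δa| < 1e-12 after 5 iterations
sag = a·(cosh(S/(2a)) − 1) = 59.238411·(cosh(1.589332) − 1) = 91.953891
T_max/T_min = cosh(S/(2a)) = 2.552268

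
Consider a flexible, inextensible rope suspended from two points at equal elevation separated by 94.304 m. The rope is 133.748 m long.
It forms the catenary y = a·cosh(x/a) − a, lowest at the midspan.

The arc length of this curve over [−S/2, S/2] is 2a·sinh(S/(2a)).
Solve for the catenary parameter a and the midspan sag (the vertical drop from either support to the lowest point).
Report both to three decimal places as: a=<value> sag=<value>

seed: a₀ = √(S³/(24(L−S))) = √(94.304³/(24·39.444)) = 29.764533
iter 1: u=1.584167  f(a)=+5.256e+00  f'(a)=-3.378e+00  a ← 29.764533 − (+5.256e+00/-3.378e+00) = 31.320387
iter 2: u=1.505473  f(a)=+4.402e-01  f'(a)=-2.834e+00  a ← 31.320387 − (+4.402e-01/-2.834e+00) = 31.475731
iter 3: u=1.498043  f(a)=+3.712e-03  f'(a)=-2.786e+00  a ← 31.475731 − (+3.712e-03/-2.786e+00) = 31.477063
iter 4: u=1.497980  f(a)=+2.689e-07  f'(a)=-2.786e+00  a ← 31.477063 − (+2.689e-07/-2.786e+00) = 31.477063
iter 5: u=1.497980  f(a)=-2.842e-14  f'(a)=-2.786e+00  a ← 31.477063 − (-2.842e-14/-2.786e+00) = 31.477063
converged: |Δa| < 1e-12 after 5 iterations
sag = a·(cosh(S/(2a)) − 1) = 31.477063·(cosh(1.497980) − 1) = 42.434623
T_max/T_min = cosh(S/(2a)) = 2.348113

a=31.477 sag=42.435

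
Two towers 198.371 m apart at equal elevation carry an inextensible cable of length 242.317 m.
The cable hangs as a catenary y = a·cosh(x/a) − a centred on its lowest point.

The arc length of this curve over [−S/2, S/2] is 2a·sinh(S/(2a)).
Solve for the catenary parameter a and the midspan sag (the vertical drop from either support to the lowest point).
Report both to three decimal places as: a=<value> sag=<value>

a=88.755 sag=61.435

seed: a₀ = √(S³/(24(L−S))) = √(198.371³/(24·43.946)) = 86.030407
iter 1: u=1.152912  f(a)=+3.015e+00  f'(a)=-1.164e+00  a ← 86.030407 − (+3.015e+00/-1.164e+00) = 88.620367
iter 2: u=1.119218  f(a)=+1.415e-01  f'(a)=-1.057e+00  a ← 88.620367 − (+1.415e-01/-1.057e+00) = 88.754224
iter 3: u=1.117530  f(a)=+3.457e-04  f'(a)=-1.052e+00  a ← 88.754224 − (+3.457e-04/-1.052e+00) = 88.754553
iter 4: u=1.117526  f(a)=+2.075e-09  f'(a)=-1.052e+00  a ← 88.754553 − (+2.075e-09/-1.052e+00) = 88.754553
iter 5: u=1.117526  f(a)=+0.000e+00  f'(a)=-1.052e+00  a ← 88.754553 − (+0.000e+00/-1.052e+00) = 88.754553
converged: |Δa| < 1e-12 after 5 iterations
sag = a·(cosh(S/(2a)) − 1) = 88.754553·(cosh(1.117526) − 1) = 61.434504
T_max/T_min = cosh(S/(2a)) = 1.692184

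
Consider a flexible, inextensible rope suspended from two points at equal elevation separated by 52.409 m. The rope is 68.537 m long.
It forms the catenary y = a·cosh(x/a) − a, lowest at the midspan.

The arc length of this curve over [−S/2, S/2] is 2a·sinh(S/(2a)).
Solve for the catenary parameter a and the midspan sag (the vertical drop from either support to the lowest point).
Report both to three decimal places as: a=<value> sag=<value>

a=20.118 sag=19.619

seed: a₀ = √(S³/(24(L−S))) = √(52.409³/(24·16.128)) = 19.284702
iter 1: u=1.358823  f(a)=+1.556e+00  f'(a)=-2.003e+00  a ← 19.284702 − (+1.556e+00/-2.003e+00) = 20.061769
iter 2: u=1.306191  f(a)=+9.900e-02  f'(a)=-1.755e+00  a ← 20.061769 − (+9.900e-02/-1.755e+00) = 20.118174
iter 3: u=1.302529  f(a)=+4.609e-04  f'(a)=-1.739e+00  a ← 20.118174 − (+4.609e-04/-1.739e+00) = 20.118439
iter 4: u=1.302512  f(a)=+1.009e-08  f'(a)=-1.739e+00  a ← 20.118439 − (+1.009e-08/-1.739e+00) = 20.118439
iter 5: u=1.302512  f(a)=+0.000e+00  f'(a)=-1.739e+00  a ← 20.118439 − (+0.000e+00/-1.739e+00) = 20.118439
converged: |Δa| < 1e-12 after 5 iterations
sag = a·(cosh(S/(2a)) − 1) = 20.118439·(cosh(1.302512) − 1) = 19.619222
T_max/T_min = cosh(S/(2a)) = 1.975186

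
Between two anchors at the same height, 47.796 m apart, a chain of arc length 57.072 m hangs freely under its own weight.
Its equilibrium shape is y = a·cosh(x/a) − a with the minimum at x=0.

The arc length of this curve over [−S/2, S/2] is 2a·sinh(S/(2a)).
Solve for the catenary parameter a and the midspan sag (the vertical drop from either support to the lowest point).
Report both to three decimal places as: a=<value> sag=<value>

seed: a₀ = √(S³/(24(L−S))) = √(47.796³/(24·9.276)) = 22.146308
iter 1: u=1.079096  f(a)=+5.553e-01  f'(a)=-9.394e-01  a ← 22.146308 − (+5.553e-01/-9.394e-01) = 22.737423
iter 2: u=1.051043  f(a)=+2.301e-02  f'(a)=-8.630e-01  a ← 22.737423 − (+2.301e-02/-8.630e-01) = 22.764085
iter 3: u=1.049812  f(a)=+4.329e-05  f'(a)=-8.598e-01  a ← 22.764085 − (+4.329e-05/-8.598e-01) = 22.764135
iter 4: u=1.049809  f(a)=+1.538e-10  f'(a)=-8.598e-01  a ← 22.764135 − (+1.538e-10/-8.598e-01) = 22.764135
iter 5: u=1.049809  f(a)=+2.132e-14  f'(a)=-8.598e-01  a ← 22.764135 − (+2.132e-14/-8.598e-01) = 22.764135
converged: |Δa| < 1e-12 after 5 iterations
sag = a·(cosh(S/(2a)) − 1) = 22.764135·(cosh(1.049809) − 1) = 13.739415
T_max/T_min = cosh(S/(2a)) = 1.603555

a=22.764 sag=13.739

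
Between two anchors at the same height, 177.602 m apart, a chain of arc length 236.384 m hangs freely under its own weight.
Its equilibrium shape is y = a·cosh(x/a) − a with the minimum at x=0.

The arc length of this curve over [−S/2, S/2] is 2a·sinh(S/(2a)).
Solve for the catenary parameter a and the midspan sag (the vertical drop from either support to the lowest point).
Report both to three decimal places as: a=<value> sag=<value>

seed: a₀ = √(S³/(24(L−S))) = √(177.602³/(24·58.782)) = 63.015005
iter 1: u=1.409204  f(a)=+6.120e+00  f'(a)=-2.263e+00  a ← 63.015005 − (+6.120e+00/-2.263e+00) = 65.719048
iter 2: u=1.351222  f(a)=+4.160e-01  f'(a)=-1.965e+00  a ← 65.719048 − (+4.160e-01/-1.965e+00) = 65.930723
iter 3: u=1.346883  f(a)=+2.232e-03  f'(a)=-1.944e+00  a ← 65.930723 − (+2.232e-03/-1.944e+00) = 65.931870
iter 4: u=1.346860  f(a)=+6.499e-08  f'(a)=-1.944e+00  a ← 65.931870 − (+6.499e-08/-1.944e+00) = 65.931870
iter 5: u=1.346860  f(a)=+5.684e-14  f'(a)=-1.944e+00  a ← 65.931870 − (+5.684e-14/-1.944e+00) = 65.931870
converged: |Δa| < 1e-12 after 5 iterations
sag = a·(cosh(S/(2a)) − 1) = 65.931870·(cosh(1.346860) − 1) = 69.406078
T_max/T_min = cosh(S/(2a)) = 2.052694

a=65.932 sag=69.406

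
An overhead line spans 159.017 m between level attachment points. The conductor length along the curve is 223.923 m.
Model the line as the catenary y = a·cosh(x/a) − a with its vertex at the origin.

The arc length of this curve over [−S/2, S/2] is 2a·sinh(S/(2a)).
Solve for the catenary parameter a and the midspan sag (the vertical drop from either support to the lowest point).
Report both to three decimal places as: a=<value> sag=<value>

a=53.664 sag=70.494

seed: a₀ = √(S³/(24(L−S))) = √(159.017³/(24·64.906)) = 50.806267
iter 1: u=1.564935  f(a)=+8.427e+00  f'(a)=-3.238e+00  a ← 50.806267 − (+8.427e+00/-3.238e+00) = 53.408868
iter 2: u=1.488676  f(a)=+6.908e-01  f'(a)=-2.727e+00  a ← 53.408868 − (+6.908e-01/-2.727e+00) = 53.662199
iter 3: u=1.481648  f(a)=+5.559e-03  f'(a)=-2.683e+00  a ← 53.662199 − (+5.559e-03/-2.683e+00) = 53.664271
iter 4: u=1.481591  f(a)=+3.663e-07  f'(a)=-2.683e+00  a ← 53.664271 − (+3.663e-07/-2.683e+00) = 53.664271
iter 5: u=1.481591  f(a)=+0.000e+00  f'(a)=-2.683e+00  a ← 53.664271 − (+0.000e+00/-2.683e+00) = 53.664271
converged: |Δa| < 1e-12 after 5 iterations
sag = a·(cosh(S/(2a)) − 1) = 53.664271·(cosh(1.481591) − 1) = 70.493820
T_max/T_min = cosh(S/(2a)) = 2.313608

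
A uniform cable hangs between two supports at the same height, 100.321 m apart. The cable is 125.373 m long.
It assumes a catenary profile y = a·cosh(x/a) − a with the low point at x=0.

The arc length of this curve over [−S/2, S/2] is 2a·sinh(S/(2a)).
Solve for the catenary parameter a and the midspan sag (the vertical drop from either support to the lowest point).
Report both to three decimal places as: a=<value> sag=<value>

a=42.433 sag=33.265

seed: a₀ = √(S³/(24(L−S))) = √(100.321³/(24·25.052)) = 40.978962
iter 1: u=1.224055  f(a)=+1.945e+00  f'(a)=-1.416e+00  a ← 40.978962 − (+1.945e+00/-1.416e+00) = 42.352703
iter 2: u=1.184352  f(a)=+1.021e-01  f'(a)=-1.271e+00  a ← 42.352703 − (+1.021e-01/-1.271e+00) = 42.433037
iter 3: u=1.182110  f(a)=+3.157e-04  f'(a)=-1.263e+00  a ← 42.433037 − (+3.157e-04/-1.263e+00) = 42.433287
iter 4: u=1.182103  f(a)=+3.040e-09  f'(a)=-1.263e+00  a ← 42.433287 − (+3.040e-09/-1.263e+00) = 42.433287
iter 5: u=1.182103  f(a)=-2.842e-14  f'(a)=-1.263e+00  a ← 42.433287 − (-2.842e-14/-1.263e+00) = 42.433287
converged: |Δa| < 1e-12 after 5 iterations
sag = a·(cosh(S/(2a)) − 1) = 42.433287·(cosh(1.182103) − 1) = 33.264673
T_max/T_min = cosh(S/(2a)) = 1.783929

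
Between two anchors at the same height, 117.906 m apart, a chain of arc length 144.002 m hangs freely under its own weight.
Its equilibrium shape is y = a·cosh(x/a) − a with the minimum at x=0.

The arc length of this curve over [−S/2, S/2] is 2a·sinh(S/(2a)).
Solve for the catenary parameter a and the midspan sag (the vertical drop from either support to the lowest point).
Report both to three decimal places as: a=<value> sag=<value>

a=52.776 sag=36.496

seed: a₀ = √(S³/(24(L−S))) = √(117.906³/(24·26.096)) = 51.157730
iter 1: u=1.152377  f(a)=+1.789e+00  f'(a)=-1.162e+00  a ← 51.157730 − (+1.789e+00/-1.162e+00) = 52.696551
iter 2: u=1.118726  f(a)=+8.387e-02  f'(a)=-1.056e+00  a ← 52.696551 − (+8.387e-02/-1.056e+00) = 52.776006
iter 3: u=1.117042  f(a)=+2.045e-04  f'(a)=-1.050e+00  a ← 52.776006 − (+2.045e-04/-1.050e+00) = 52.776201
iter 4: u=1.117038  f(a)=+1.223e-09  f'(a)=-1.050e+00  a ← 52.776201 − (+1.223e-09/-1.050e+00) = 52.776201
iter 5: u=1.117038  f(a)=-2.842e-14  f'(a)=-1.050e+00  a ← 52.776201 − (-2.842e-14/-1.050e+00) = 52.776201
converged: |Δa| < 1e-12 after 5 iterations
sag = a·(cosh(S/(2a)) − 1) = 52.776201·(cosh(1.117038) − 1) = 36.495695
T_max/T_min = cosh(S/(2a)) = 1.691518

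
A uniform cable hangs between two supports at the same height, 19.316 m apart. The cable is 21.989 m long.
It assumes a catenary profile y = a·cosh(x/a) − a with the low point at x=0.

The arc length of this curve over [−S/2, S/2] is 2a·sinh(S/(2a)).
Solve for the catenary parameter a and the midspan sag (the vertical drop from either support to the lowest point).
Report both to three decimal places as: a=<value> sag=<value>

seed: a₀ = √(S³/(24(L−S))) = √(19.316³/(24·2.673)) = 10.599142
iter 1: u=0.911206  f(a)=+1.132e-01  f'(a)=-5.475e-01  a ← 10.599142 − (+1.132e-01/-5.475e-01) = 10.805871
iter 2: u=0.893773  f(a)=+3.396e-03  f'(a)=-5.151e-01  a ← 10.805871 − (+3.396e-03/-5.151e-01) = 10.812464
iter 3: u=0.893228  f(a)=+3.268e-06  f'(a)=-5.141e-01  a ← 10.812464 − (+3.268e-06/-5.141e-01) = 10.812470
iter 4: u=0.893228  f(a)=+3.030e-12  f'(a)=-5.141e-01  a ← 10.812470 − (+3.030e-12/-5.141e-01) = 10.812470
converged: |Δa| < 1e-12 after 4 iterations
sag = a·(cosh(S/(2a)) − 1) = 10.812470·(cosh(0.893228) − 1) = 4.607923
T_max/T_min = cosh(S/(2a)) = 1.426167

a=10.812 sag=4.608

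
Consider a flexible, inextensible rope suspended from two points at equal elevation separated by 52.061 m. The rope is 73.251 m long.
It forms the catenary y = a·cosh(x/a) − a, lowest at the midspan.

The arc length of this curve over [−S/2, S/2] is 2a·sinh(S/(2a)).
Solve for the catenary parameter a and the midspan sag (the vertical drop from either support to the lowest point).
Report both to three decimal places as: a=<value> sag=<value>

a=17.592 sag=23.040

seed: a₀ = √(S³/(24(L−S))) = √(52.061³/(24·21.190)) = 16.657034
iter 1: u=1.562733  f(a)=+2.743e+00  f'(a)=-3.222e+00  a ← 16.657034 − (+2.743e+00/-3.222e+00) = 17.508315
iter 2: u=1.486751  f(a)=+2.243e-01  f'(a)=-2.715e+00  a ← 17.508315 − (+2.243e-01/-2.715e+00) = 17.590935
iter 3: u=1.479768  f(a)=+1.795e-03  f'(a)=-2.672e+00  a ← 17.590935 − (+1.795e-03/-2.672e+00) = 17.591607
iter 4: u=1.479711  f(a)=+1.170e-07  f'(a)=-2.671e+00  a ← 17.591607 − (+1.170e-07/-2.671e+00) = 17.591607
iter 5: u=1.479711  f(a)=-1.421e-14  f'(a)=-2.671e+00  a ← 17.591607 − (-1.421e-14/-2.671e+00) = 17.591607
converged: |Δa| < 1e-12 after 5 iterations
sag = a·(cosh(S/(2a)) − 1) = 17.591607·(cosh(1.479711) − 1) = 23.039562
T_max/T_min = cosh(S/(2a)) = 2.309691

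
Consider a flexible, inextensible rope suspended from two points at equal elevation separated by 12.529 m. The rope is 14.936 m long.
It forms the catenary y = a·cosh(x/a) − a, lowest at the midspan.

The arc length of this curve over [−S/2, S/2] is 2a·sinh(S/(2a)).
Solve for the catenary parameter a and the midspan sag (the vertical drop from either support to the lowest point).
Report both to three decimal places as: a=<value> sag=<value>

seed: a₀ = √(S³/(24(L−S))) = √(12.529³/(24·2.407)) = 5.834867
iter 1: u=1.073632  f(a)=+1.426e-01  f'(a)=-9.241e-01  a ← 5.834867 − (+1.426e-01/-9.241e-01) = 5.989166
iter 2: u=1.045972  f(a)=+5.852e-03  f'(a)=-8.497e-01  a ← 5.989166 − (+5.852e-03/-8.497e-01) = 5.996054
iter 3: u=1.044770  f(a)=+1.079e-05  f'(a)=-8.466e-01  a ← 5.996054 − (+1.079e-05/-8.466e-01) = 5.996066
iter 4: u=1.044768  f(a)=+3.684e-11  f'(a)=-8.466e-01  a ← 5.996066 − (+3.684e-11/-8.466e-01) = 5.996066
iter 5: u=1.044768  f(a)=+1.776e-15  f'(a)=-8.466e-01  a ← 5.996066 − (+1.776e-15/-8.466e-01) = 5.996066
converged: |Δa| < 1e-12 after 5 iterations
sag = a·(cosh(S/(2a)) − 1) = 5.996066·(cosh(1.044768) − 1) = 3.581190
T_max/T_min = cosh(S/(2a)) = 1.597257

a=5.996 sag=3.581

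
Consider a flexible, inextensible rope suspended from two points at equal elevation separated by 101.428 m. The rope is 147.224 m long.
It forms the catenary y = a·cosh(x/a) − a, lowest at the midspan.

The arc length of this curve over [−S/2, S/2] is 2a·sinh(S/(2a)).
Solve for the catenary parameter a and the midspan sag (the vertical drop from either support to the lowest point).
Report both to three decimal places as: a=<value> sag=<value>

seed: a₀ = √(S³/(24(L−S))) = √(101.428³/(24·45.796)) = 30.811823
iter 1: u=1.645927  f(a)=+6.619e+00  f'(a)=-3.860e+00  a ← 30.811823 − (+6.619e+00/-3.860e+00) = 32.526590
iter 2: u=1.559155  f(a)=+5.927e-01  f'(a)=-3.197e+00  a ← 32.526590 − (+5.927e-01/-3.197e+00) = 32.711995
iter 3: u=1.550318  f(a)=+5.786e-03  f'(a)=-3.135e+00  a ← 32.711995 − (+5.786e-03/-3.135e+00) = 32.713841
iter 4: u=1.550231  f(a)=+5.632e-07  f'(a)=-3.134e+00  a ← 32.713841 − (+5.632e-07/-3.134e+00) = 32.713841
iter 5: u=1.550231  f(a)=+0.000e+00  f'(a)=-3.134e+00  a ← 32.713841 − (+0.000e+00/-3.134e+00) = 32.713841
converged: |Δa| < 1e-12 after 5 iterations
sag = a·(cosh(S/(2a)) − 1) = 32.713841·(cosh(1.550231) − 1) = 47.840004
T_max/T_min = cosh(S/(2a)) = 2.462378

a=32.714 sag=47.840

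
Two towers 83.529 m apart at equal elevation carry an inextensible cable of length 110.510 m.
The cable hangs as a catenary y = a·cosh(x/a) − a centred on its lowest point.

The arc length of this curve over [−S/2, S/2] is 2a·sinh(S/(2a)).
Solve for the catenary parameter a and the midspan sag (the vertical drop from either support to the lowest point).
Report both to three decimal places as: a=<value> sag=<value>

seed: a₀ = √(S³/(24(L−S))) = √(83.529³/(24·26.981)) = 30.000002
iter 1: u=1.392150  f(a)=+2.739e+00  f'(a)=-2.172e+00  a ← 30.000002 − (+2.739e+00/-2.172e+00) = 31.260624
iter 2: u=1.336010  f(a)=+1.821e-01  f'(a)=-1.892e+00  a ← 31.260624 − (+1.821e-01/-1.892e+00) = 31.356845
iter 3: u=1.331910  f(a)=+9.316e-04  f'(a)=-1.873e+00  a ← 31.356845 − (+9.316e-04/-1.873e+00) = 31.357342
iter 4: u=1.331889  f(a)=+2.466e-08  f'(a)=-1.873e+00  a ← 31.357342 − (+2.466e-08/-1.873e+00) = 31.357342
iter 5: u=1.331889  f(a)=+0.000e+00  f'(a)=-1.873e+00  a ← 31.357342 − (+0.000e+00/-1.873e+00) = 31.357342
converged: |Δa| < 1e-12 after 5 iterations
sag = a·(cosh(S/(2a)) − 1) = 31.357342·(cosh(1.331889) − 1) = 32.175310
T_max/T_min = cosh(S/(2a)) = 2.026085

a=31.357 sag=32.175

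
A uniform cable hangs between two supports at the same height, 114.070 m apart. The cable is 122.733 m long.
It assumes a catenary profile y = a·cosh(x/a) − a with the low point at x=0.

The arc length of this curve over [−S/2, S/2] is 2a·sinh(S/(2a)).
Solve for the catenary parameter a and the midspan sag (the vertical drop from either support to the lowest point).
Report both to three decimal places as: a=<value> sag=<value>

seed: a₀ = √(S³/(24(L−S))) = √(114.070³/(24·8.663)) = 84.492349
iter 1: u=0.675032  f(a)=+1.995e-01  f'(a)=-2.146e-01  a ← 84.492349 − (+1.995e-01/-2.146e-01) = 85.422298
iter 2: u=0.667683  f(a)=+3.342e-03  f'(a)=-2.074e-01  a ← 85.422298 − (+3.342e-03/-2.074e-01) = 85.438410
iter 3: u=0.667557  f(a)=+9.730e-07  f'(a)=-2.073e-01  a ← 85.438410 − (+9.730e-07/-2.073e-01) = 85.438415
iter 4: u=0.667557  f(a)=+8.527e-14  f'(a)=-2.073e-01  a ← 85.438415 − (+8.527e-14/-2.073e-01) = 85.438415
converged: |Δa| < 1e-12 after 4 iterations
sag = a·(cosh(S/(2a)) − 1) = 85.438415·(cosh(0.667557) − 1) = 19.754598
T_max/T_min = cosh(S/(2a)) = 1.231214

a=85.438 sag=19.755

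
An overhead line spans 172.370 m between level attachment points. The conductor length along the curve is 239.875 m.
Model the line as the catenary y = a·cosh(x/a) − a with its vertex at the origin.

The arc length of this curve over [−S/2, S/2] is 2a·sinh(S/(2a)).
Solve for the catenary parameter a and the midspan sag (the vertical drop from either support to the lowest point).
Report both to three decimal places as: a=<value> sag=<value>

a=59.268 sag=74.514

seed: a₀ = √(S³/(24(L−S))) = √(172.370³/(24·67.505)) = 56.223636
iter 1: u=1.532896  f(a)=+8.390e+00  f'(a)=-3.015e+00  a ← 56.223636 − (+8.390e+00/-3.015e+00) = 59.006228
iter 2: u=1.460609  f(a)=+6.630e-01  f'(a)=-2.556e+00  a ← 59.006228 − (+6.630e-01/-2.556e+00) = 59.265668
iter 3: u=1.454215  f(a)=+4.927e-03  f'(a)=-2.518e+00  a ← 59.265668 − (+4.927e-03/-2.518e+00) = 59.267625
iter 4: u=1.454167  f(a)=+2.765e-07  f'(a)=-2.518e+00  a ← 59.267625 − (+2.765e-07/-2.518e+00) = 59.267625
iter 5: u=1.454167  f(a)=+0.000e+00  f'(a)=-2.518e+00  a ← 59.267625 − (+0.000e+00/-2.518e+00) = 59.267625
converged: |Δa| < 1e-12 after 5 iterations
sag = a·(cosh(S/(2a)) − 1) = 59.267625·(cosh(1.454167) − 1) = 74.514494
T_max/T_min = cosh(S/(2a)) = 2.257255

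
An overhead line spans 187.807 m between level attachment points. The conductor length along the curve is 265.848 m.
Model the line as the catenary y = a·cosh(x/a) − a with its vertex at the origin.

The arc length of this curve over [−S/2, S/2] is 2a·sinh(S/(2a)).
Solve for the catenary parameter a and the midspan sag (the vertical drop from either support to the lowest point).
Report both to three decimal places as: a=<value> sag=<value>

a=62.871 sag=84.171

seed: a₀ = √(S³/(24(L−S))) = √(187.807³/(24·78.041)) = 59.470368
iter 1: u=1.578996  f(a)=+1.033e+01  f'(a)=-3.340e+00  a ← 59.470368 − (+1.033e+01/-3.340e+00) = 62.562261
iter 2: u=1.500961  f(a)=+8.600e-01  f'(a)=-2.805e+00  a ← 62.562261 − (+8.600e-01/-2.805e+00) = 62.868876
iter 3: u=1.493641  f(a)=+7.162e-03  f'(a)=-2.758e+00  a ← 62.868876 − (+7.162e-03/-2.758e+00) = 62.871472
iter 4: u=1.493579  f(a)=+5.058e-07  f'(a)=-2.758e+00  a ← 62.871472 − (+5.058e-07/-2.758e+00) = 62.871472
iter 5: u=1.493579  f(a)=+0.000e+00  f'(a)=-2.758e+00  a ← 62.871472 − (+0.000e+00/-2.758e+00) = 62.871472
converged: |Δa| < 1e-12 after 5 iterations
sag = a·(cosh(S/(2a)) − 1) = 62.871472·(cosh(1.493579) − 1) = 84.171419
T_max/T_min = cosh(S/(2a)) = 2.338786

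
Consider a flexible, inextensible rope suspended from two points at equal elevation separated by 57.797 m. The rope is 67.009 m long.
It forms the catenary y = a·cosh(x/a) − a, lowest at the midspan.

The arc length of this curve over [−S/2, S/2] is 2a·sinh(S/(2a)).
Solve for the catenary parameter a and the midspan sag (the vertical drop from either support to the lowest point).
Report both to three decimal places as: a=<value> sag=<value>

seed: a₀ = √(S³/(24(L−S))) = √(57.797³/(24·9.212)) = 29.551216
iter 1: u=0.977912  f(a)=+4.506e-01  f'(a)=-6.852e-01  a ← 29.551216 − (+4.506e-01/-6.852e-01) = 30.208938
iter 2: u=0.956621  f(a)=+1.548e-02  f'(a)=-6.388e-01  a ← 30.208938 − (+1.548e-02/-6.388e-01) = 30.233177
iter 3: u=0.955854  f(a)=+1.972e-05  f'(a)=-6.372e-01  a ← 30.233177 − (+1.972e-05/-6.372e-01) = 30.233208
iter 4: u=0.955853  f(a)=+3.209e-11  f'(a)=-6.372e-01  a ← 30.233208 − (+3.209e-11/-6.372e-01) = 30.233208
iter 5: u=0.955853  f(a)=+0.000e+00  f'(a)=-6.372e-01  a ← 30.233208 − (+0.000e+00/-6.372e-01) = 30.233208
converged: |Δa| < 1e-12 after 5 iterations
sag = a·(cosh(S/(2a)) − 1) = 30.233208·(cosh(0.955853) − 1) = 14.895479
T_max/T_min = cosh(S/(2a)) = 1.492686

a=30.233 sag=14.895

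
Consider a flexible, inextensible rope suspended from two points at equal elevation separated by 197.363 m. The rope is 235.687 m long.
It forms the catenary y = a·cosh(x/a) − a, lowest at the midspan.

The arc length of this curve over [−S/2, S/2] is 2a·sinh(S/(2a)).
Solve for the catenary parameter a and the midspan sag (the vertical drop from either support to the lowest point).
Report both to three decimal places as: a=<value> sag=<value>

seed: a₀ = √(S³/(24(L−S))) = √(197.363³/(24·38.324)) = 91.423442
iter 1: u=1.079389  f(a)=+2.295e+00  f'(a)=-9.402e-01  a ← 91.423442 − (+2.295e+00/-9.402e-01) = 93.864873
iter 2: u=1.051314  f(a)=+9.516e-02  f'(a)=-8.637e-01  a ← 93.864873 − (+9.516e-02/-8.637e-01) = 93.975051
iter 3: u=1.050082  f(a)=+1.792e-04  f'(a)=-8.605e-01  a ← 93.975051 − (+1.792e-04/-8.605e-01) = 93.975260
iter 4: u=1.050080  f(a)=+6.384e-10  f'(a)=-8.605e-01  a ← 93.975260 − (+6.384e-10/-8.605e-01) = 93.975260
iter 5: u=1.050080  f(a)=+0.000e+00  f'(a)=-8.605e-01  a ← 93.975260 − (+0.000e+00/-8.605e-01) = 93.975260
converged: |Δa| < 1e-12 after 5 iterations
sag = a·(cosh(S/(2a)) − 1) = 93.975260·(cosh(1.050080) − 1) = 56.751115
T_max/T_min = cosh(S/(2a)) = 1.603894

a=93.975 sag=56.751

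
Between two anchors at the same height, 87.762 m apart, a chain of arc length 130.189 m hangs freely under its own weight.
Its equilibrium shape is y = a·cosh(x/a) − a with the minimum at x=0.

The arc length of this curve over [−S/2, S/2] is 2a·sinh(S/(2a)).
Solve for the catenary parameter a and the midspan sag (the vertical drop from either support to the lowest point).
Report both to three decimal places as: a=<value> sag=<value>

seed: a₀ = √(S³/(24(L−S))) = √(87.762³/(24·42.427)) = 25.765168
iter 1: u=1.703113  f(a)=+6.596e+00  f'(a)=-4.353e+00  a ← 25.765168 − (+6.596e+00/-4.353e+00) = 27.280348
iter 2: u=1.608521  f(a)=+6.266e-01  f'(a)=-3.562e+00  a ← 27.280348 − (+6.266e-01/-3.562e+00) = 27.456257
iter 3: u=1.598215  f(a)=+6.966e-03  f'(a)=-3.483e+00  a ← 27.456257 − (+6.966e-03/-3.483e+00) = 27.458257
iter 4: u=1.598099  f(a)=+8.820e-07  f'(a)=-3.482e+00  a ← 27.458257 − (+8.820e-07/-3.482e+00) = 27.458257
iter 5: u=1.598099  f(a)=+0.000e+00  f'(a)=-3.482e+00  a ← 27.458257 − (+0.000e+00/-3.482e+00) = 27.458257
converged: |Δa| < 1e-12 after 5 iterations
sag = a·(cosh(S/(2a)) − 1) = 27.458257·(cosh(1.598099) − 1) = 43.190521
T_max/T_min = cosh(S/(2a)) = 2.572952

a=27.458 sag=43.191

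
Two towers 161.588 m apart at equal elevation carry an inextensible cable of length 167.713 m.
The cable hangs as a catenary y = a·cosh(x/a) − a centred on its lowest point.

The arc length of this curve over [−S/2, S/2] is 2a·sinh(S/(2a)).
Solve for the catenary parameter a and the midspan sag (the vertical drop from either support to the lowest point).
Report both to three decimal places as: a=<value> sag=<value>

seed: a₀ = √(S³/(24(L−S))) = √(161.588³/(24·6.125)) = 169.416221
iter 1: u=0.476896  f(a)=+7.003e-02  f'(a)=-7.397e-02  a ← 169.416221 − (+7.003e-02/-7.397e-02) = 170.363005
iter 2: u=0.474246  f(a)=+5.914e-04  f'(a)=-7.272e-02  a ← 170.363005 − (+5.914e-04/-7.272e-02) = 170.371137
iter 3: u=0.474224  f(a)=+4.297e-08  f'(a)=-7.271e-02  a ← 170.371137 − (+4.297e-08/-7.271e-02) = 170.371138
iter 4: u=0.474224  f(a)=+2.842e-14  f'(a)=-7.271e-02  a ← 170.371138 − (+2.842e-14/-7.271e-02) = 170.371138
converged: |Δa| < 1e-12 after 4 iterations
sag = a·(cosh(S/(2a)) − 1) = 170.371138·(cosh(0.474224) − 1) = 19.518928
T_max/T_min = cosh(S/(2a)) = 1.114567

a=170.371 sag=19.519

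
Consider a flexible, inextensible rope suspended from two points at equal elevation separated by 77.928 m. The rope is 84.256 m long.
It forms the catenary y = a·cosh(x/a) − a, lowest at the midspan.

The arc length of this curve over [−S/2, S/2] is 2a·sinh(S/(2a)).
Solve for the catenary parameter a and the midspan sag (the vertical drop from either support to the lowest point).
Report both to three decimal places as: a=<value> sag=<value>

a=56.489 sag=13.979

seed: a₀ = √(S³/(24(L−S))) = √(77.928³/(24·6.328)) = 55.821492
iter 1: u=0.698011  f(a)=+1.560e-01  f'(a)=-2.380e-01  a ← 55.821492 − (+1.560e-01/-2.380e-01) = 56.476873
iter 2: u=0.689911  f(a)=+2.789e-03  f'(a)=-2.295e-01  a ← 56.476873 − (+2.789e-03/-2.295e-01) = 56.489025
iter 3: u=0.689762  f(a)=+9.281e-07  f'(a)=-2.294e-01  a ← 56.489025 − (+9.281e-07/-2.294e-01) = 56.489029
iter 4: u=0.689762  f(a)=+9.948e-14  f'(a)=-2.294e-01  a ← 56.489029 − (+9.948e-14/-2.294e-01) = 56.489029
converged: |Δa| < 1e-12 after 4 iterations
sag = a·(cosh(S/(2a)) − 1) = 56.489029·(cosh(0.689762) − 1) = 13.979253
T_max/T_min = cosh(S/(2a)) = 1.247468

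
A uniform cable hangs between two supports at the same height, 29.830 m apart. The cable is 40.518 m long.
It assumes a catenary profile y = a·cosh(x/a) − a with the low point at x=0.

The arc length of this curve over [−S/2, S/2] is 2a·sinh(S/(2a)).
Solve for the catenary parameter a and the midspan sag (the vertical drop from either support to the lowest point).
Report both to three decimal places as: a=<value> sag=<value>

a=10.680 sag=12.222

seed: a₀ = √(S³/(24(L−S))) = √(29.830³/(24·10.688)) = 10.172461
iter 1: u=1.466214  f(a)=+1.209e+00  f'(a)=-2.589e+00  a ← 10.172461 − (+1.209e+00/-2.589e+00) = 10.639569
iter 2: u=1.401843  f(a)=+8.829e-02  f'(a)=-2.224e+00  a ← 10.639569 − (+8.829e-02/-2.224e+00) = 10.679274
iter 3: u=1.396631  f(a)=+5.525e-04  f'(a)=-2.196e+00  a ← 10.679274 − (+5.525e-04/-2.196e+00) = 10.679525
iter 4: u=1.396598  f(a)=+2.193e-08  f'(a)=-2.196e+00  a ← 10.679525 − (+2.193e-08/-2.196e+00) = 10.679525
iter 5: u=1.396598  f(a)=+7.105e-15  f'(a)=-2.196e+00  a ← 10.679525 − (+7.105e-15/-2.196e+00) = 10.679525
converged: |Δa| < 1e-12 after 5 iterations
sag = a·(cosh(S/(2a)) − 1) = 10.679525·(cosh(1.396598) − 1) = 12.221989
T_max/T_min = cosh(S/(2a)) = 2.144432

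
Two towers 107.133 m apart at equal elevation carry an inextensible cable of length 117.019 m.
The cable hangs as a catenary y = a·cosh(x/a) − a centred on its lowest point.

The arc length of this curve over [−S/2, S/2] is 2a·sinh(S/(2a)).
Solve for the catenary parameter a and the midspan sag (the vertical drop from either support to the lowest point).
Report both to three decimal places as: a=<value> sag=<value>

seed: a₀ = √(S³/(24(L−S))) = √(107.133³/(24·9.886)) = 71.989470
iter 1: u=0.744088  f(a)=+2.773e-01  f'(a)=-2.902e-01  a ← 71.989470 − (+2.773e-01/-2.902e-01) = 72.945190
iter 2: u=0.734339  f(a)=+5.619e-03  f'(a)=-2.785e-01  a ← 72.945190 − (+5.619e-03/-2.785e-01) = 72.965365
iter 3: u=0.734136  f(a)=+2.413e-06  f'(a)=-2.783e-01  a ← 72.965365 − (+2.413e-06/-2.783e-01) = 72.965374
iter 4: u=0.734136  f(a)=+4.547e-13  f'(a)=-2.783e-01  a ← 72.965374 − (+4.547e-13/-2.783e-01) = 72.965374
converged: |Δa| < 1e-12 after 4 iterations
sag = a·(cosh(S/(2a)) − 1) = 72.965374·(cosh(0.734136) − 1) = 20.561667
T_max/T_min = cosh(S/(2a)) = 1.281800

a=72.965 sag=20.562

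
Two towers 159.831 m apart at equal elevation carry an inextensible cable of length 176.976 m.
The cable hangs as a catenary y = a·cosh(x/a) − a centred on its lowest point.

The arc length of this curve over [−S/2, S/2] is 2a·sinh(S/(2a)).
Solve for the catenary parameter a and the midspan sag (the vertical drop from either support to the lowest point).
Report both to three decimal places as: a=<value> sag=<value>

a=101.178 sag=33.236

seed: a₀ = √(S³/(24(L−S))) = √(159.831³/(24·17.145)) = 99.613261
iter 1: u=0.802258  f(a)=+5.603e-01  f'(a)=-3.669e-01  a ← 99.613261 − (+5.603e-01/-3.669e-01) = 101.140296
iter 2: u=0.790145  f(a)=+1.314e-02  f'(a)=-3.499e-01  a ← 101.140296 − (+1.314e-02/-3.499e-01) = 101.177862
iter 3: u=0.789852  f(a)=+7.618e-06  f'(a)=-3.495e-01  a ← 101.177862 − (+7.618e-06/-3.495e-01) = 101.177884
iter 4: u=0.789851  f(a)=+2.530e-12  f'(a)=-3.495e-01  a ← 101.177884 − (+2.530e-12/-3.495e-01) = 101.177884
converged: |Δa| < 1e-12 after 4 iterations
sag = a·(cosh(S/(2a)) − 1) = 101.177884·(cosh(0.789851) − 1) = 33.235993
T_max/T_min = cosh(S/(2a)) = 1.328491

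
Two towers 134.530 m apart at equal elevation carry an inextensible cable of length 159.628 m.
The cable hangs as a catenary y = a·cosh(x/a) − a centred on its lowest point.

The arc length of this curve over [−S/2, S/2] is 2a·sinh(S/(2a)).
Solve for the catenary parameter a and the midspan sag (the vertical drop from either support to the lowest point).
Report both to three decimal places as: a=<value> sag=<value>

a=65.285 sag=37.828

seed: a₀ = √(S³/(24(L−S))) = √(134.530³/(24·25.098)) = 63.577513
iter 1: u=1.058000  f(a)=+1.443e+00  f'(a)=-8.815e-01  a ← 63.577513 − (+1.443e+00/-8.815e-01) = 65.214156
iter 2: u=1.031448  f(a)=+5.759e-02  f'(a)=-8.124e-01  a ← 65.214156 − (+5.759e-02/-8.124e-01) = 65.285040
iter 3: u=1.030328  f(a)=+1.002e-04  f'(a)=-8.096e-01  a ← 65.285040 − (+1.002e-04/-8.096e-01) = 65.285164
iter 4: u=1.030326  f(a)=+3.045e-10  f'(a)=-8.096e-01  a ← 65.285164 − (+3.045e-10/-8.096e-01) = 65.285164
iter 5: u=1.030326  f(a)=-2.842e-14  f'(a)=-8.096e-01  a ← 65.285164 − (-2.842e-14/-8.096e-01) = 65.285164
converged: |Δa| < 1e-12 after 5 iterations
sag = a·(cosh(S/(2a)) − 1) = 65.285164·(cosh(1.030326) − 1) = 37.828498
T_max/T_min = cosh(S/(2a)) = 1.579435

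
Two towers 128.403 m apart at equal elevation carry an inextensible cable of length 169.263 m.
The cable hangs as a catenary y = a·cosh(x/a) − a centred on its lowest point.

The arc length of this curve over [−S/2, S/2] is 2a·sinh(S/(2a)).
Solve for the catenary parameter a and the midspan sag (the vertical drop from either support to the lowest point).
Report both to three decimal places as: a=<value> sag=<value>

a=48.536 sag=49.025

seed: a₀ = √(S³/(24(L−S))) = √(128.403³/(24·40.860)) = 46.463076
iter 1: u=1.381775  f(a)=+4.083e+00  f'(a)=-2.118e+00  a ← 46.463076 − (+4.083e+00/-2.118e+00) = 48.390427
iter 2: u=1.326740  f(a)=+2.678e-01  f'(a)=-1.849e+00  a ← 48.390427 − (+2.678e-01/-1.849e+00) = 48.535272
iter 3: u=1.322780  f(a)=+1.331e-03  f'(a)=-1.830e+00  a ← 48.535272 − (+1.331e-03/-1.830e+00) = 48.535999
iter 4: u=1.322760  f(a)=+3.323e-08  f'(a)=-1.830e+00  a ← 48.535999 − (+3.323e-08/-1.830e+00) = 48.535999
iter 5: u=1.322760  f(a)=+0.000e+00  f'(a)=-1.830e+00  a ← 48.535999 − (+0.000e+00/-1.830e+00) = 48.535999
converged: |Δa| < 1e-12 after 5 iterations
sag = a·(cosh(S/(2a)) − 1) = 48.535999·(cosh(1.322760) − 1) = 49.025438
T_max/T_min = cosh(S/(2a)) = 2.010084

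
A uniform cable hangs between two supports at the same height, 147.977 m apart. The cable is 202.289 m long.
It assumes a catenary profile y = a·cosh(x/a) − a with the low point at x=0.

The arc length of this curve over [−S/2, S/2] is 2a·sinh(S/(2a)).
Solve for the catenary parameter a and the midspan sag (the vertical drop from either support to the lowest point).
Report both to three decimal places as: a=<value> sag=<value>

a=52.400 sag=61.512

seed: a₀ = √(S³/(24(L−S))) = √(147.977³/(24·54.312)) = 49.858339
iter 1: u=1.483974  f(a)=+6.304e+00  f'(a)=-2.698e+00  a ← 49.858339 − (+6.304e+00/-2.698e+00) = 52.194954
iter 2: u=1.417541  f(a)=+4.702e-01  f'(a)=-2.309e+00  a ← 52.194954 − (+4.702e-01/-2.309e+00) = 52.398602
iter 3: u=1.412032  f(a)=+3.083e-03  f'(a)=-2.279e+00  a ← 52.398602 − (+3.083e-03/-2.279e+00) = 52.399955
iter 4: u=1.411995  f(a)=+1.344e-07  f'(a)=-2.279e+00  a ← 52.399955 − (+1.344e-07/-2.279e+00) = 52.399955
iter 5: u=1.411995  f(a)=+0.000e+00  f'(a)=-2.279e+00  a ← 52.399955 − (+0.000e+00/-2.279e+00) = 52.399955
converged: |Δa| < 1e-12 after 5 iterations
sag = a·(cosh(S/(2a)) − 1) = 52.399955·(cosh(1.411995) − 1) = 61.512139
T_max/T_min = cosh(S/(2a)) = 2.173897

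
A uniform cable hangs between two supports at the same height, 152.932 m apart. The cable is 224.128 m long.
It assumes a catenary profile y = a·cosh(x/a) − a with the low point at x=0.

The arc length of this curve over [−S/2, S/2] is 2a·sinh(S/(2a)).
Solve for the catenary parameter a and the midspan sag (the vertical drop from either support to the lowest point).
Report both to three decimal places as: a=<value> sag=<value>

seed: a₀ = √(S³/(24(L−S))) = √(152.932³/(24·71.196)) = 45.752427
iter 1: u=1.671299  f(a)=+1.063e+01  f'(a)=-4.073e+00  a ← 45.752427 − (+1.063e+01/-4.073e+00) = 48.362602
iter 2: u=1.581098  f(a)=+9.776e-01  f'(a)=-3.355e+00  a ← 48.362602 − (+9.776e-01/-3.355e+00) = 48.653962
iter 3: u=1.571629  f(a)=+1.012e-02  f'(a)=-3.286e+00  a ← 48.653962 − (+1.012e-02/-3.286e+00) = 48.657040
iter 4: u=1.571530  f(a)=+1.108e-06  f'(a)=-3.286e+00  a ← 48.657040 − (+1.108e-06/-3.286e+00) = 48.657041
iter 5: u=1.571530  f(a)=+8.527e-14  f'(a)=-3.286e+00  a ← 48.657041 − (+8.527e-14/-3.286e+00) = 48.657041
converged: |Δa| < 1e-12 after 5 iterations
sag = a·(cosh(S/(2a)) − 1) = 48.657041·(cosh(1.571530) − 1) = 73.514346
T_max/T_min = cosh(S/(2a)) = 2.510868

a=48.657 sag=73.514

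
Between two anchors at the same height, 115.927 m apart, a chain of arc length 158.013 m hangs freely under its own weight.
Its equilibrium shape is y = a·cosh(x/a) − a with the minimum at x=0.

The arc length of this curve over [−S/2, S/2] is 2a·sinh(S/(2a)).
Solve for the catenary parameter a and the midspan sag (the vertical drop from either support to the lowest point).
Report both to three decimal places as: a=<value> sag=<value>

a=41.256 sag=47.874

seed: a₀ = √(S³/(24(L−S))) = √(115.927³/(24·42.086)) = 39.273757
iter 1: u=1.475884  f(a)=+4.829e+00  f'(a)=-2.648e+00  a ← 39.273757 − (+4.829e+00/-2.648e+00) = 41.097376
iter 2: u=1.410394  f(a)=+3.567e-01  f'(a)=-2.270e+00  a ← 41.097376 − (+3.567e-01/-2.270e+00) = 41.254518
iter 3: u=1.405022  f(a)=+2.290e-03  f'(a)=-2.241e+00  a ← 41.254518 − (+2.290e-03/-2.241e+00) = 41.255540
iter 4: u=1.404987  f(a)=+9.567e-08  f'(a)=-2.241e+00  a ← 41.255540 − (+9.567e-08/-2.241e+00) = 41.255540
iter 5: u=1.404987  f(a)=+0.000e+00  f'(a)=-2.241e+00  a ← 41.255540 − (+0.000e+00/-2.241e+00) = 41.255540
converged: |Δa| < 1e-12 after 5 iterations
sag = a·(cosh(S/(2a)) − 1) = 41.255540·(cosh(1.404987) − 1) = 47.873841
T_max/T_min = cosh(S/(2a)) = 2.160422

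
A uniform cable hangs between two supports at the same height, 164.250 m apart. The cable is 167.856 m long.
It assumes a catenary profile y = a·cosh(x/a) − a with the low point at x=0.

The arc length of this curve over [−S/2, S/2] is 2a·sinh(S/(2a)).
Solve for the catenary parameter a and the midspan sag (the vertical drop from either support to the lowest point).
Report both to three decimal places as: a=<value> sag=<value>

seed: a₀ = √(S³/(24(L−S))) = √(164.250³/(24·3.606)) = 226.276569
iter 1: u=0.362941  f(a)=+2.382e-02  f'(a)=-3.229e-02  a ← 226.276569 − (+2.382e-02/-3.229e-02) = 227.014310
iter 2: u=0.361761  f(a)=+1.170e-04  f'(a)=-3.198e-02  a ← 227.014310 − (+1.170e-04/-3.198e-02) = 227.017969
iter 3: u=0.361756  f(a)=+2.854e-09  f'(a)=-3.198e-02  a ← 227.017969 − (+2.854e-09/-3.198e-02) = 227.017969
iter 4: u=0.361756  f(a)=+0.000e+00  f'(a)=-3.198e-02  a ← 227.017969 − (+0.000e+00/-3.198e-02) = 227.017969
converged: |Δa| < 1e-12 after 4 iterations
sag = a·(cosh(S/(2a)) − 1) = 227.017969·(cosh(0.361756) − 1) = 15.017292
T_max/T_min = cosh(S/(2a)) = 1.066150

a=227.018 sag=15.017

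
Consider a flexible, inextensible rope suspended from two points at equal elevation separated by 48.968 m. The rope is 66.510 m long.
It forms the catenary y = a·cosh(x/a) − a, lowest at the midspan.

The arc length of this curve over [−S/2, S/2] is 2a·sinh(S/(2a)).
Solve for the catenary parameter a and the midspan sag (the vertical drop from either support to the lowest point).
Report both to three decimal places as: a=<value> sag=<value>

seed: a₀ = √(S³/(24(L−S))) = √(48.968³/(24·17.542)) = 16.700265
iter 1: u=1.466084  f(a)=+1.985e+00  f'(a)=-2.588e+00  a ← 16.700265 − (+1.985e+00/-2.588e+00) = 17.467008
iter 2: u=1.401728  f(a)=+1.449e-01  f'(a)=-2.223e+00  a ← 17.467008 − (+1.449e-01/-2.223e+00) = 17.532170
iter 3: u=1.396519  f(a)=+9.062e-04  f'(a)=-2.195e+00  a ← 17.532170 − (+9.062e-04/-2.195e+00) = 17.532583
iter 4: u=1.396486  f(a)=+3.595e-08  f'(a)=-2.195e+00  a ← 17.532583 − (+3.595e-08/-2.195e+00) = 17.532583
iter 5: u=1.396486  f(a)=+1.421e-14  f'(a)=-2.195e+00  a ← 17.532583 − (+1.421e-14/-2.195e+00) = 17.532583
converged: |Δa| < 1e-12 after 5 iterations
sag = a·(cosh(S/(2a)) − 1) = 17.532583·(cosh(1.396486) − 1) = 20.061120
T_max/T_min = cosh(S/(2a)) = 2.144219

a=17.533 sag=20.061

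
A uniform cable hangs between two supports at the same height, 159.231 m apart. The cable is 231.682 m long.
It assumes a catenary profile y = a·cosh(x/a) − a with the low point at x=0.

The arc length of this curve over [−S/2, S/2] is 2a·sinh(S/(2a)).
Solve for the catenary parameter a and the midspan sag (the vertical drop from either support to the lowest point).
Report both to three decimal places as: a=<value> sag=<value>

seed: a₀ = √(S³/(24(L−S))) = √(159.231³/(24·72.451)) = 48.185195
iter 1: u=1.652281  f(a)=+1.056e+01  f'(a)=-3.912e+00  a ← 48.185195 − (+1.056e+01/-3.912e+00) = 50.883681
iter 2: u=1.564657  f(a)=+9.518e-01  f'(a)=-3.236e+00  a ← 50.883681 − (+9.518e-01/-3.236e+00) = 51.177801
iter 3: u=1.555665  f(a)=+9.429e-03  f'(a)=-3.172e+00  a ← 51.177801 − (+9.429e-03/-3.172e+00) = 51.180773
iter 4: u=1.555574  f(a)=+9.455e-07  f'(a)=-3.172e+00  a ← 51.180773 − (+9.455e-07/-3.172e+00) = 51.180773
iter 5: u=1.555574  f(a)=+5.684e-14  f'(a)=-3.172e+00  a ← 51.180773 − (+5.684e-14/-3.172e+00) = 51.180773
converged: |Δa| < 1e-12 after 5 iterations
sag = a·(cosh(S/(2a)) − 1) = 51.180773·(cosh(1.555574) − 1) = 75.462856
T_max/T_min = cosh(S/(2a)) = 2.474438

a=51.181 sag=75.463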